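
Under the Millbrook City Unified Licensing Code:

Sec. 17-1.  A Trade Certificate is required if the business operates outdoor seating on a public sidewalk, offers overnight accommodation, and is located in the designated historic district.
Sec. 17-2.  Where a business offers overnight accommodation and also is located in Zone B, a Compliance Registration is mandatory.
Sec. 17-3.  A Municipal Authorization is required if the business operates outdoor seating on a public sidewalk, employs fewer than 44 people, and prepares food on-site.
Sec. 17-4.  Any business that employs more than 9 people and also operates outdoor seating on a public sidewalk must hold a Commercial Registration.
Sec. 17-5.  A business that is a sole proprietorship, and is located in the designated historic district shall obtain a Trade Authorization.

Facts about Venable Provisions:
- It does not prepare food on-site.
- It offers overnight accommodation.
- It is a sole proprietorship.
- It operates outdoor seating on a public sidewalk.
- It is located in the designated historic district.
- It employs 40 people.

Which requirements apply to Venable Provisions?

Sec. 17-1. operates outdoor seating on a public sidewalk; offers overnight accommodation; is located in the designated historic district → Trade Certificate required.
Sec. 17-2. offers overnight accommodation; is located in the designated historic district (not: is located in Zone B) → Compliance Registration not required.
Sec. 17-3. operates outdoor seating on a public sidewalk; employees 40 < 44; does not prepare food on-site → Municipal Authorization not required.
Sec. 17-4. employees 40 > 9; operates outdoor seating on a public sidewalk → Commercial Registration required.
Sec. 17-5. is a sole proprietorship; is located in the designated historic district → Trade Authorization required.

Commercial Registration, Trade Authorization, Trade Certificate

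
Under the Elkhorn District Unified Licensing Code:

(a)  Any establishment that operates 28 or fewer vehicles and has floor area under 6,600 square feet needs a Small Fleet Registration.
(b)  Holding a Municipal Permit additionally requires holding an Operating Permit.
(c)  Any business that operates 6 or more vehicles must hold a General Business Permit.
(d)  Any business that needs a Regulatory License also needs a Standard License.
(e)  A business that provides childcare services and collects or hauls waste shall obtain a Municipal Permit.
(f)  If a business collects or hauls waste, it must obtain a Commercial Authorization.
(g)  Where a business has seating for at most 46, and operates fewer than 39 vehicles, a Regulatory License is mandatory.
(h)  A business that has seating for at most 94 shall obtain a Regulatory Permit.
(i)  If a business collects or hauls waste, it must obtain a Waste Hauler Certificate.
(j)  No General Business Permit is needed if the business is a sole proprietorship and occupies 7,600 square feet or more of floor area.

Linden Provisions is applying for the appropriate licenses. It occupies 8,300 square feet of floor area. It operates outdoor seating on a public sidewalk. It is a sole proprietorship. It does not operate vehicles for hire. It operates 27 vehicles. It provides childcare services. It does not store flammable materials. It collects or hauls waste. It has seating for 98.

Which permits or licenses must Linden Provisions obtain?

Commercial Authorization, Municipal Permit, Operating Permit, Waste Hauler Certificate

(a) vehicles 27 ≤ 28; floor area 8,300 square feet ≥ 6,600 square feet → Small Fleet Registration not required.
(b) Municipal Permit is required → Operating Permit also required.
(c) vehicles 27 ≥ 6 → General Business Permit required.
(d) Regulatory License is not required → no effect.
(e) provides childcare services; collects or hauls waste → Municipal Permit required.
(f) collects or hauls waste → Commercial Authorization required.
(g) seating 98 > 46; vehicles 27 < 39 → Regulatory License not required.
(h) seating 98 > 94 → Regulatory Permit not required.
(i) collects or hauls waste → Waste Hauler Certificate required.
(j) is a sole proprietorship; floor area 8,300 square feet ≥ 7,600 square feet → exempt from General Business Permit.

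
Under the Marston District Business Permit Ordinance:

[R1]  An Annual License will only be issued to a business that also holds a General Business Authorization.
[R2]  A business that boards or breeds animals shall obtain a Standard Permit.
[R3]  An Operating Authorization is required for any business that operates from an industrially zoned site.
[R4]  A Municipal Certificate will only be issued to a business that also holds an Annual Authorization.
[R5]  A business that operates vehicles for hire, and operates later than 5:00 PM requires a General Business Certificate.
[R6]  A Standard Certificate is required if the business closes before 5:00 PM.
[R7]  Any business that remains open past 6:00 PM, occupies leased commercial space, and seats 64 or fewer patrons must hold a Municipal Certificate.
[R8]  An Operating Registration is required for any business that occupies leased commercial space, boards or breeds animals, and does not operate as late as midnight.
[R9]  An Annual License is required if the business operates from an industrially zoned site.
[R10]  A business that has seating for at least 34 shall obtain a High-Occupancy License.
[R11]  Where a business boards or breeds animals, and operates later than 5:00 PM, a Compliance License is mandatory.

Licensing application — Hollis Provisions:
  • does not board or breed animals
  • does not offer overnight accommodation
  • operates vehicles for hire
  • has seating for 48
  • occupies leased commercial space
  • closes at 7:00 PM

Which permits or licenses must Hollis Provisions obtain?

Annual Authorization, General Business Certificate, High-Occupancy License, Municipal Certificate

[R1] Annual License is not required → no effect.
[R2] does not board or breed animals → Standard Permit not required.
[R3] occupies leased commercial space (not: operates from an industrially zoned site) → Operating Authorization not required.
[R4] Municipal Certificate is required → Annual Authorization also required.
[R5] operates vehicles for hire; closes 7:00 PM, after 5:00 PM → General Business Certificate required.
[R6] closes 7:00 PM, after 5:00 PM → Standard Certificate not required.
[R7] closes 7:00 PM, after 6:00 PM; occupies leased commercial space; seating 48 ≤ 64 → Municipal Certificate required.
[R8] occupies leased commercial space; does not board or breed animals; closes 7:00 PM, at/before midnight → Operating Registration not required.
[R9] occupies leased commercial space (not: operates from an industrially zoned site) → Annual License not required.
[R10] seating 48 ≥ 34 → High-Occupancy License required.
[R11] does not board or breed animals; closes 7:00 PM, after 5:00 PM → Compliance License not required.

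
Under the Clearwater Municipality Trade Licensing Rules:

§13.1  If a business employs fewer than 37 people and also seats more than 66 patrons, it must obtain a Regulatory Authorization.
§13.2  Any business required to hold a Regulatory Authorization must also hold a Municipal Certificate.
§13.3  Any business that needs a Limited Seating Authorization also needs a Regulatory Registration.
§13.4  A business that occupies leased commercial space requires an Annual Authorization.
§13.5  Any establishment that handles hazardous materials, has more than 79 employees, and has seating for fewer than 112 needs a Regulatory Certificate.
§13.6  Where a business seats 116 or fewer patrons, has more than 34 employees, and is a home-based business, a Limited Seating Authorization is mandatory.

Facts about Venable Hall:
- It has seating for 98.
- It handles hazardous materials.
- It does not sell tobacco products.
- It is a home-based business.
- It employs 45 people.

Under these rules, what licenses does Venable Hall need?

Limited Seating Authorization, Regulatory Registration

§13.1 employees 45 ≥ 37; seating 98 > 66 → Regulatory Authorization not required.
§13.2 Regulatory Authorization is not required → no effect.
§13.3 Limited Seating Authorization is required → Regulatory Registration also required.
§13.4 is a home-based business (not: occupies leased commercial space) → Annual Authorization not required.
§13.5 handles hazardous materials; employees 45 ≤ 79; seating 98 < 112 → Regulatory Certificate not required.
§13.6 seating 98 ≤ 116; employees 45 > 34; is a home-based business → Limited Seating Authorization required.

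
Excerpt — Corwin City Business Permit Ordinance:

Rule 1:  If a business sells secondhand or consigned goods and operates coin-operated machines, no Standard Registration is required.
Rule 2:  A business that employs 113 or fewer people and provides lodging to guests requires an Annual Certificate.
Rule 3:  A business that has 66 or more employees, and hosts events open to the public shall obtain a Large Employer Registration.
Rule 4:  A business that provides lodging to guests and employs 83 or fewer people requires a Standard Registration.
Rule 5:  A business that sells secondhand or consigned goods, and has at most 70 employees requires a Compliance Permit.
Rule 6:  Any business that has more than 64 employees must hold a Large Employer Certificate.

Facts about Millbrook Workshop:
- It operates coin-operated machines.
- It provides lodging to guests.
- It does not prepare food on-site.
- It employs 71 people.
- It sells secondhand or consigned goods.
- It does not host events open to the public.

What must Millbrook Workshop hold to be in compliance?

Rule 1: sells secondhand or consigned goods; operates coin-operated machines → exempt from Standard Registration.
Rule 2: employees 71 ≤ 113; provides lodging to guests → Annual Certificate required.
Rule 3: employees 71 ≥ 66; does not host events open to the public → Large Employer Registration not required.
Rule 4: provides lodging to guests; employees 71 ≤ 83 → Standard Registration required.
Rule 5: sells secondhand or consigned goods; employees 71 > 70 → Compliance Permit not required.
Rule 6: employees 71 > 64 → Large Employer Certificate required.

Annual Certificate, Large Employer Certificate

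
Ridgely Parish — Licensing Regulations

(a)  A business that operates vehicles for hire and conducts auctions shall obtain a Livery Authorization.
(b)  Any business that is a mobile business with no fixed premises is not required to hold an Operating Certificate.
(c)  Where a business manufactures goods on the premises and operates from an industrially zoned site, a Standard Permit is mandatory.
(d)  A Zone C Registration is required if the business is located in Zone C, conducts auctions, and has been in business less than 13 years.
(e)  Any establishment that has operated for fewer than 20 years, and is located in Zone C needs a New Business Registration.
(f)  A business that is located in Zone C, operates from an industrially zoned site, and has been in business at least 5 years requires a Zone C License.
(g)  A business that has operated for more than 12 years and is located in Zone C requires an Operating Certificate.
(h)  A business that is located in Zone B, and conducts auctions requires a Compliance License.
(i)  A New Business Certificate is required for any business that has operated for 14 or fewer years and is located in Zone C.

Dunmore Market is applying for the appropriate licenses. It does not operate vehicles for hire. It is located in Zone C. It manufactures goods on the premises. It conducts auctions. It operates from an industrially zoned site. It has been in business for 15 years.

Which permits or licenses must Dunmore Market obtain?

(a) does not operate vehicles for hire; conducts auctions → Livery Authorization not required.
(b) operates from an industrially zoned site (not: is a mobile business with no fixed premises) → Operating Certificate exemption does not apply.
(c) manufactures goods on the premises; operates from an industrially zoned site → Standard Permit required.
(d) is located in Zone C; conducts auctions; years in business 15 ≥ 13 → Zone C Registration not required.
(e) years in business 15 < 20; is located in Zone C → New Business Registration required.
(f) is located in Zone C; operates from an industrially zoned site; years in business 15 ≥ 5 → Zone C License required.
(g) years in business 15 > 12; is located in Zone C → Operating Certificate required.
(h) is located in Zone C (not: is located in Zone B); conducts auctions → Compliance License not required.
(i) years in business 15 > 14; is located in Zone C → New Business Certificate not required.

New Business Registration, Operating Certificate, Standard Permit, Zone C License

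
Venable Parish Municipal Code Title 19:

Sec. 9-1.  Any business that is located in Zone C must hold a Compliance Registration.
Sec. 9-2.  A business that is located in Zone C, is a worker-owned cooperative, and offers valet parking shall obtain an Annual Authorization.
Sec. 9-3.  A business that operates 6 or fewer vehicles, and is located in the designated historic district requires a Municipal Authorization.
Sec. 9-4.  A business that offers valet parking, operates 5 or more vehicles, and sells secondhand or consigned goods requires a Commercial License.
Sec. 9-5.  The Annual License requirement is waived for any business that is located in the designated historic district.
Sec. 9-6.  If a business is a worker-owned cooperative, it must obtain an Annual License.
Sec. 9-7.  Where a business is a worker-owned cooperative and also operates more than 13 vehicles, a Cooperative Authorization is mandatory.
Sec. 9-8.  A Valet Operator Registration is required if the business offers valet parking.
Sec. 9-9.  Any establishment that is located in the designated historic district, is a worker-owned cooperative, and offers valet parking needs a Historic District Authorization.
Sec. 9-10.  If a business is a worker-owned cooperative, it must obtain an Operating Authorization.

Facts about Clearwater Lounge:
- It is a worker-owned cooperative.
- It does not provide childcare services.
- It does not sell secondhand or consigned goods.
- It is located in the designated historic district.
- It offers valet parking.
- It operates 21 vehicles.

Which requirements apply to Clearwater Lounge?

Sec. 9-1. is located in the designated historic district (not: is located in Zone C) → Compliance Registration not required.
Sec. 9-2. is located in the designated historic district (not: is located in Zone C); is a worker-owned cooperative; offers valet parking → Annual Authorization not required.
Sec. 9-3. vehicles 21 > 6; is located in the designated historic district → Municipal Authorization not required.
Sec. 9-4. offers valet parking; vehicles 21 ≥ 5; does not sell secondhand or consigned goods → Commercial License not required.
Sec. 9-5. is located in the designated historic district → exempt from Annual License.
Sec. 9-6. is a worker-owned cooperative → Annual License required.
Sec. 9-7. is a worker-owned cooperative; vehicles 21 > 13 → Cooperative Authorization required.
Sec. 9-8. offers valet parking → Valet Operator Registration required.
Sec. 9-9. is located in the designated historic district; is a worker-owned cooperative; offers valet parking → Historic District Authorization required.
Sec. 9-10. is a worker-owned cooperative → Operating Authorization required.

Cooperative Authorization, Historic District Authorization, Operating Authorization, Valet Operator Registration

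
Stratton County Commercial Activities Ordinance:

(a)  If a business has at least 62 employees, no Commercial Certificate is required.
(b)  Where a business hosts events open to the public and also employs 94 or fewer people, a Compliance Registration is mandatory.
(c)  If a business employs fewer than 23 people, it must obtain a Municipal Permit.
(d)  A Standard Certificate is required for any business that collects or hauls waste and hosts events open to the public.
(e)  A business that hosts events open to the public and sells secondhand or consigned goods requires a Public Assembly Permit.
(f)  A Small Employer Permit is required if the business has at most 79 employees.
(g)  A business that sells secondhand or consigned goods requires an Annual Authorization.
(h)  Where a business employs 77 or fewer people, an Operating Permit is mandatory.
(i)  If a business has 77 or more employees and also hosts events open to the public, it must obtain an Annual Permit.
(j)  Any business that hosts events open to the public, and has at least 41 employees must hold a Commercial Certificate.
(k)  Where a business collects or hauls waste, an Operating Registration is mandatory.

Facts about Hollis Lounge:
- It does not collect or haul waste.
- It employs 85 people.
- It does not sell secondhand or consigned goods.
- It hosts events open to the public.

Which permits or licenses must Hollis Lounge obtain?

Annual Permit, Compliance Registration

(a) employees 85 ≥ 62 → exempt from Commercial Certificate.
(b) hosts events open to the public; employees 85 ≤ 94 → Compliance Registration required.
(c) employees 85 ≥ 23 → Municipal Permit not required.
(d) does not collect or haul waste; hosts events open to the public → Standard Certificate not required.
(e) hosts events open to the public; does not sell secondhand or consigned goods → Public Assembly Permit not required.
(f) employees 85 > 79 → Small Employer Permit not required.
(g) does not sell secondhand or consigned goods → Annual Authorization not required.
(h) employees 85 > 77 → Operating Permit not required.
(i) employees 85 ≥ 77; hosts events open to the public → Annual Permit required.
(j) hosts events open to the public; employees 85 ≥ 41 → Commercial Certificate required.
(k) does not collect or haul waste → Operating Registration not required.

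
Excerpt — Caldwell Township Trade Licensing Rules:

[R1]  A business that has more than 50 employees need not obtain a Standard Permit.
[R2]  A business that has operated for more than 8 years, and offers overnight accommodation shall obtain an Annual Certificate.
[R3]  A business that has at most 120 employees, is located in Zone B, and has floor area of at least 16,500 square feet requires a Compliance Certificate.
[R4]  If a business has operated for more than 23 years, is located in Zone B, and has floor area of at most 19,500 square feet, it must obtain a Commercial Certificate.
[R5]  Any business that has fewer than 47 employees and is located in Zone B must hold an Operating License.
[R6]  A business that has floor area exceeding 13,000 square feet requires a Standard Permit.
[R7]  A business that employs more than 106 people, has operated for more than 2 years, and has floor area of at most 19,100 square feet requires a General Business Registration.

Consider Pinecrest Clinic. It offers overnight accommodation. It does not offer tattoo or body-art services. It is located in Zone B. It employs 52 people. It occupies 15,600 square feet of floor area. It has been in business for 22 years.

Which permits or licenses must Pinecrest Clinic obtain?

[R1] employees 52 > 50 → exempt from Standard Permit.
[R2] years in business 22 > 8; offers overnight accommodation → Annual Certificate required.
[R3] employees 52 ≤ 120; is located in Zone B; floor area 15,600 square feet < 16,500 square feet → Compliance Certificate not required.
[R4] years in business 22 ≤ 23; is located in Zone B; floor area 15,600 square feet ≤ 19,500 square feet → Commercial Certificate not required.
[R5] employees 52 ≥ 47; is located in Zone B → Operating License not required.
[R6] floor area 15,600 square feet > 13,000 square feet → Standard Permit required.
[R7] employees 52 ≤ 106; years in business 22 > 2; floor area 15,600 square feet ≤ 19,100 square feet → General Business Registration not required.

Annual Certificate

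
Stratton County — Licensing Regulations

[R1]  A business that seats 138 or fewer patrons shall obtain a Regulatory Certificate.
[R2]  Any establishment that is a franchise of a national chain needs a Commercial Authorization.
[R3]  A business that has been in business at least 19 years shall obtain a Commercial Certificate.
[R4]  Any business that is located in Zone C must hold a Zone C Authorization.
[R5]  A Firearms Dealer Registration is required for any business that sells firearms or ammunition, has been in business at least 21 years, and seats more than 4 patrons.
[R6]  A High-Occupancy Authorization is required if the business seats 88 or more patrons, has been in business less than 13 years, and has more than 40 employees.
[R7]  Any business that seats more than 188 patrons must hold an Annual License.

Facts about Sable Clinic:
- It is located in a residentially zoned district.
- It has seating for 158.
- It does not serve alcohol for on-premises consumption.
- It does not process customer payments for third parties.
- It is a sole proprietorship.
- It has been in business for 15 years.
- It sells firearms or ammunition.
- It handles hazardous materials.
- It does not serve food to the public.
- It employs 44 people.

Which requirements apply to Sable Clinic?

[R1] seating 158 > 138 → Regulatory Certificate not required.
[R2] is a sole proprietorship (not: is a franchise of a national chain) → Commercial Authorization not required.
[R3] years in business 15 < 19 → Commercial Certificate not required.
[R4] is located in a residentially zoned district (not: is located in Zone C) → Zone C Authorization not required.
[R5] sells firearms or ammunition; years in business 15 < 21; seating 158 > 4 → Firearms Dealer Registration not required.
[R6] seating 158 ≥ 88; years in business 15 ≥ 13; employees 44 > 40 → High-Occupancy Authorization not required.
[R7] seating 158 ≤ 188 → Annual License not required.

None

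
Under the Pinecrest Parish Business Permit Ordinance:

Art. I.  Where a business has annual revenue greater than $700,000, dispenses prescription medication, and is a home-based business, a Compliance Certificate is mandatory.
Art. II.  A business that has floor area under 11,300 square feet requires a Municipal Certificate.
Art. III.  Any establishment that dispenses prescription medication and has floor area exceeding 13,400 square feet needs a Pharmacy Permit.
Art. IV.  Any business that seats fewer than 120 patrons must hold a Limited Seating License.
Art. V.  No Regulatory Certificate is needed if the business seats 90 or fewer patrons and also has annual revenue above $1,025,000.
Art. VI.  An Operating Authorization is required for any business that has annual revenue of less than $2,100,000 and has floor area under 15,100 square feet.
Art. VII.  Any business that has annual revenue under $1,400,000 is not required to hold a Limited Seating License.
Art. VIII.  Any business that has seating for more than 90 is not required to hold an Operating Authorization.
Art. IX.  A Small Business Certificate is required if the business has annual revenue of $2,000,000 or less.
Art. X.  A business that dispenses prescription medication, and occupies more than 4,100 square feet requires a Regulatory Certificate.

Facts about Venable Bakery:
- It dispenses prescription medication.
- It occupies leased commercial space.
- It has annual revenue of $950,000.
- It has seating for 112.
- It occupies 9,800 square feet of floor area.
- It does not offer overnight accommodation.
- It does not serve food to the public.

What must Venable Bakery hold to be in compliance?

Art. I. revenue $950,000 > $700,000; dispenses prescription medication; occupies leased commercial space (not: is a home-based business) → Compliance Certificate not required.
Art. II. floor area 9,800 square feet < 11,300 square feet → Municipal Certificate required.
Art. III. dispenses prescription medication; floor area 9,800 square feet ≤ 13,400 square feet → Pharmacy Permit not required.
Art. IV. seating 112 < 120 → Limited Seating License required.
Art. V. seating 112 > 90; revenue $950,000 ≤ $1,025,000 → Regulatory Certificate exemption does not apply.
Art. VI. revenue $950,000 < $2,100,000; floor area 9,800 square feet < 15,100 square feet → Operating Authorization required.
Art. VII. revenue $950,000 < $1,400,000 → exempt from Limited Seating License.
Art. VIII. seating 112 > 90 → exempt from Operating Authorization.
Art. IX. revenue $950,000 ≤ $2,000,000 → Small Business Certificate required.
Art. X. dispenses prescription medication; floor area 9,800 square feet > 4,100 square feet → Regulatory Certificate required.

Municipal Certificate, Regulatory Certificate, Small Business Certificate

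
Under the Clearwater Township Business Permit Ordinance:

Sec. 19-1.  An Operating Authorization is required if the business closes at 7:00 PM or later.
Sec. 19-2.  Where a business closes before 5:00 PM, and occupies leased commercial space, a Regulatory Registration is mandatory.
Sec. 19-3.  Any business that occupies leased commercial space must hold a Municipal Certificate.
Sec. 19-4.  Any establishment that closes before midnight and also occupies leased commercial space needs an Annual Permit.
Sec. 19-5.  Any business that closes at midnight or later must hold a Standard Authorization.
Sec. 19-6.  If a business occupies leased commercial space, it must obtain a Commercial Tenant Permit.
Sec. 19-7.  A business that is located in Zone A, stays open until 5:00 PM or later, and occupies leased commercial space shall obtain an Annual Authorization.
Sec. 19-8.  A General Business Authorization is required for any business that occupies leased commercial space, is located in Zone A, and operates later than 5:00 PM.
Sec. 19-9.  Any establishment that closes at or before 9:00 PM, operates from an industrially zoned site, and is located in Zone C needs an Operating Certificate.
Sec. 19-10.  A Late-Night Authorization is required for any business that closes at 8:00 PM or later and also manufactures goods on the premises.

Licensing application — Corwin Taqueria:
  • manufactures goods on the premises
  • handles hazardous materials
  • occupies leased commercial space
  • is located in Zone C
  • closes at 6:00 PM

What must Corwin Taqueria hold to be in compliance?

Annual Permit, Commercial Tenant Permit, Municipal Certificate

Sec. 19-1. closes 6:00 PM, at/before 7:00 PM → Operating Authorization not required.
Sec. 19-2. closes 6:00 PM, after 5:00 PM; occupies leased commercial space → Regulatory Registration not required.
Sec. 19-3. occupies leased commercial space → Municipal Certificate required.
Sec. 19-4. closes 6:00 PM, at/before midnight; occupies leased commercial space → Annual Permit required.
Sec. 19-5. closes 6:00 PM, at/before midnight → Standard Authorization not required.
Sec. 19-6. occupies leased commercial space → Commercial Tenant Permit required.
Sec. 19-7. is located in Zone C (not: is located in Zone A); closes 6:00 PM, after 5:00 PM; occupies leased commercial space → Annual Authorization not required.
Sec. 19-8. occupies leased commercial space; is located in Zone C (not: is located in Zone A); closes 6:00 PM, after 5:00 PM → General Business Authorization not required.
Sec. 19-9. closes 6:00 PM, at/before 9:00 PM; occupies leased commercial space (not: operates from an industrially zoned site); is located in Zone C → Operating Certificate not required.
Sec. 19-10. closes 6:00 PM, at/before 8:00 PM; manufactures goods on the premises → Late-Night Authorization not required.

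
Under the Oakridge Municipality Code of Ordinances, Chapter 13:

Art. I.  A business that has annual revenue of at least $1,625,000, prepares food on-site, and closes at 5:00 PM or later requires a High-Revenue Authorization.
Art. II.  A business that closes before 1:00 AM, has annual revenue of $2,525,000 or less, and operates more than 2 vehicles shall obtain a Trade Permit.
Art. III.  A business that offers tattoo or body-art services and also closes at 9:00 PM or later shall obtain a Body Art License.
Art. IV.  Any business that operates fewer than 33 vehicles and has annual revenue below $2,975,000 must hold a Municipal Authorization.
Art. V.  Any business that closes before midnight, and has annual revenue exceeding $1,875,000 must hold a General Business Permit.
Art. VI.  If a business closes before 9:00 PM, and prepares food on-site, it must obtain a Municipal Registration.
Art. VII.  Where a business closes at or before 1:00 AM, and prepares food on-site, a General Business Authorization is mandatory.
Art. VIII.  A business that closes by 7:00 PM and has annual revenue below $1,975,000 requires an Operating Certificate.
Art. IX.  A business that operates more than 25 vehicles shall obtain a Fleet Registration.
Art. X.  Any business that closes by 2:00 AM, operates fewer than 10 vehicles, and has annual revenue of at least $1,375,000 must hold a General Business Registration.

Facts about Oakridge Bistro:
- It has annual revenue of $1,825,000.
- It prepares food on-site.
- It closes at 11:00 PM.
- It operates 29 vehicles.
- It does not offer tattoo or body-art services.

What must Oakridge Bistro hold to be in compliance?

Art. I. revenue $1,825,000 ≥ $1,625,000; prepares food on-site; closes 11:00 PM, after 5:00 PM → High-Revenue Authorization required.
Art. II. closes 11:00 PM, at/before 1:00 AM; revenue $1,825,000 ≤ $2,525,000; vehicles 29 > 2 → Trade Permit required.
Art. III. does not offer tattoo or body-art services; closes 11:00 PM, after 9:00 PM → Body Art License not required.
Art. IV. vehicles 29 < 33; revenue $1,825,000 < $2,975,000 → Municipal Authorization required.
Art. V. closes 11:00 PM, at/before midnight; revenue $1,825,000 ≤ $1,875,000 → General Business Permit not required.
Art. VI. closes 11:00 PM, after 9:00 PM; prepares food on-site → Municipal Registration not required.
Art. VII. closes 11:00 PM, at/before 1:00 AM; prepares food on-site → General Business Authorization required.
Art. VIII. closes 11:00 PM, after 7:00 PM; revenue $1,825,000 < $1,975,000 → Operating Certificate not required.
Art. IX. vehicles 29 > 25 → Fleet Registration required.
Art. X. closes 11:00 PM, at/before 2:00 AM; vehicles 29 ≥ 10; revenue $1,825,000 ≥ $1,375,000 → General Business Registration not required.

Fleet Registration, General Business Authorization, High-Revenue Authorization, Municipal Authorization, Trade Permit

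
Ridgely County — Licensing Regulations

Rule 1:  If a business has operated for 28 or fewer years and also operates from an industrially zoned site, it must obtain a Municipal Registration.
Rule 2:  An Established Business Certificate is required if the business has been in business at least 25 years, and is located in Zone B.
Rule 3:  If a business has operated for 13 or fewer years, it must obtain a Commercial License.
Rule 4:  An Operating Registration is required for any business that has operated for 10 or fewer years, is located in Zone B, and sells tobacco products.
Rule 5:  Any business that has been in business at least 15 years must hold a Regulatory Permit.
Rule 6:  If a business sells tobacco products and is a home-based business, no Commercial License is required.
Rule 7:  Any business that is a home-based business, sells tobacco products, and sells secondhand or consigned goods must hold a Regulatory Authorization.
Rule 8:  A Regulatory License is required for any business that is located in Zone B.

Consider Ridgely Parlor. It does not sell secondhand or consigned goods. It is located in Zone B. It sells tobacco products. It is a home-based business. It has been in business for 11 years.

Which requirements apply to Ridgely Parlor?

Regulatory License

Rule 1: years in business 11 ≤ 28; is a home-based business (not: operates from an industrially zoned site) → Municipal Registration not required.
Rule 2: years in business 11 < 25; is located in Zone B → Established Business Certificate not required.
Rule 3: years in business 11 ≤ 13 → Commercial License required.
Rule 4: years in business 11 > 10; is located in Zone B; sells tobacco products → Operating Registration not required.
Rule 5: years in business 11 < 15 → Regulatory Permit not required.
Rule 6: sells tobacco products; is a home-based business → exempt from Commercial License.
Rule 7: is a home-based business; sells tobacco products; does not sell secondhand or consigned goods → Regulatory Authorization not required.
Rule 8: is located in Zone B → Regulatory License required.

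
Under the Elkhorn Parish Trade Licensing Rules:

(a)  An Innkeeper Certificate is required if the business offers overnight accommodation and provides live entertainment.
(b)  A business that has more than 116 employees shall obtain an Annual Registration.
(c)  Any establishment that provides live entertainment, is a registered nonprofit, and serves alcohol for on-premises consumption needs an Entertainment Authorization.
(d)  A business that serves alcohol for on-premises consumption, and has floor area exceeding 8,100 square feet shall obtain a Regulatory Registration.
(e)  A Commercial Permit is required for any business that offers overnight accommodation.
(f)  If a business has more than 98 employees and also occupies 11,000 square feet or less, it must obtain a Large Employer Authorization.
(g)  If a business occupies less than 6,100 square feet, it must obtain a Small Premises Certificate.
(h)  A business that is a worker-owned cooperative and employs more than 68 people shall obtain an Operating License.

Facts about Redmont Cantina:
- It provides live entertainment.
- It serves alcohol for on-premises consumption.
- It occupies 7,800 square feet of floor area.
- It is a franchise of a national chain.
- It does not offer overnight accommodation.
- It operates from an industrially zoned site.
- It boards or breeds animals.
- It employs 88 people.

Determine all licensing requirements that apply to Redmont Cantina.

None

(a) does not offer overnight accommodation; provides live entertainment → Innkeeper Certificate not required.
(b) employees 88 ≤ 116 → Annual Registration not required.
(c) provides live entertainment; is a franchise of a national chain (not: is a registered nonprofit); serves alcohol for on-premises consumption → Entertainment Authorization not required.
(d) serves alcohol for on-premises consumption; floor area 7,800 square feet ≤ 8,100 square feet → Regulatory Registration not required.
(e) does not offer overnight accommodation → Commercial Permit not required.
(f) employees 88 ≤ 98; floor area 7,800 square feet ≤ 11,000 square feet → Large Employer Authorization not required.
(g) floor area 7,800 square feet ≥ 6,100 square feet → Small Premises Certificate not required.
(h) is a franchise of a national chain (not: is a worker-owned cooperative); employees 88 > 68 → Operating License not required.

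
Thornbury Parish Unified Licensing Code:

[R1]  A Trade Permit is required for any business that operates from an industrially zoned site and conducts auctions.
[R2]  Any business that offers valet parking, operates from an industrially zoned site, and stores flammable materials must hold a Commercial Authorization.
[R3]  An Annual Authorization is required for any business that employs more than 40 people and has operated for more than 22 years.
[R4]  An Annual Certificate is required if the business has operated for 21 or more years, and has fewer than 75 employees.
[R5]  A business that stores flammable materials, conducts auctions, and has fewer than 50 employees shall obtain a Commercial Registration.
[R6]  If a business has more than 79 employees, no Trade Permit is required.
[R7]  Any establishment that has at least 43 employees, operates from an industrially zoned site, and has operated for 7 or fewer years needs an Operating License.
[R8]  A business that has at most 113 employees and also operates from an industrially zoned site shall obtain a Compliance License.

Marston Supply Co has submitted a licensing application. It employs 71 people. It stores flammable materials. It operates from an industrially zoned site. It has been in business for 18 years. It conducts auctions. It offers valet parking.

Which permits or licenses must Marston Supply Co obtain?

Commercial Authorization, Compliance License, Trade Permit

[R1] operates from an industrially zoned site; conducts auctions → Trade Permit required.
[R2] offers valet parking; operates from an industrially zoned site; stores flammable materials → Commercial Authorization required.
[R3] employees 71 > 40; years in business 18 ≤ 22 → Annual Authorization not required.
[R4] years in business 18 < 21; employees 71 < 75 → Annual Certificate not required.
[R5] stores flammable materials; conducts auctions; employees 71 ≥ 50 → Commercial Registration not required.
[R6] employees 71 ≤ 79 → Trade Permit exemption does not apply.
[R7] employees 71 ≥ 43; operates from an industrially zoned site; years in business 18 > 7 → Operating License not required.
[R8] employees 71 ≤ 113; operates from an industrially zoned site → Compliance License required.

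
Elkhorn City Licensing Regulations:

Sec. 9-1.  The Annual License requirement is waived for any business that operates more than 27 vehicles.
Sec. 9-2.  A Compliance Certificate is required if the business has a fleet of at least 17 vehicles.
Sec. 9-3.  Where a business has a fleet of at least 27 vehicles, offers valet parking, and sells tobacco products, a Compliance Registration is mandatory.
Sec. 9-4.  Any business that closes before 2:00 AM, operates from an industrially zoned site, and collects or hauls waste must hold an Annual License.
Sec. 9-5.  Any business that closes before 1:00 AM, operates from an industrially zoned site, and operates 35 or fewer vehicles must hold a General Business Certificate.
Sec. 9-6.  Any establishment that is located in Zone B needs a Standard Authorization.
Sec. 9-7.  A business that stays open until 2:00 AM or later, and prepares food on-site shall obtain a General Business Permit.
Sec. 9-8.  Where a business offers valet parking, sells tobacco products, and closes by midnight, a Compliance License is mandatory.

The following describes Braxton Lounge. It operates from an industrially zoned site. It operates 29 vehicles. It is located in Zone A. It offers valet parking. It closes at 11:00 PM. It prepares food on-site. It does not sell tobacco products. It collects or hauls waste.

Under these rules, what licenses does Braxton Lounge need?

Compliance Certificate, General Business Certificate

Sec. 9-1. vehicles 29 > 27 → exempt from Annual License.
Sec. 9-2. vehicles 29 ≥ 17 → Compliance Certificate required.
Sec. 9-3. vehicles 29 ≥ 27; offers valet parking; does not sell tobacco products → Compliance Registration not required.
Sec. 9-4. closes 11:00 PM, at/before 2:00 AM; operates from an industrially zoned site; collects or hauls waste → Annual License required.
Sec. 9-5. closes 11:00 PM, at/before 1:00 AM; operates from an industrially zoned site; vehicles 29 ≤ 35 → General Business Certificate required.
Sec. 9-6. is located in Zone A (not: is located in Zone B) → Standard Authorization not required.
Sec. 9-7. closes 11:00 PM, at/before 2:00 AM; prepares food on-site → General Business Permit not required.
Sec. 9-8. offers valet parking; does not sell tobacco products; closes 11:00 PM, at/before midnight → Compliance License not required.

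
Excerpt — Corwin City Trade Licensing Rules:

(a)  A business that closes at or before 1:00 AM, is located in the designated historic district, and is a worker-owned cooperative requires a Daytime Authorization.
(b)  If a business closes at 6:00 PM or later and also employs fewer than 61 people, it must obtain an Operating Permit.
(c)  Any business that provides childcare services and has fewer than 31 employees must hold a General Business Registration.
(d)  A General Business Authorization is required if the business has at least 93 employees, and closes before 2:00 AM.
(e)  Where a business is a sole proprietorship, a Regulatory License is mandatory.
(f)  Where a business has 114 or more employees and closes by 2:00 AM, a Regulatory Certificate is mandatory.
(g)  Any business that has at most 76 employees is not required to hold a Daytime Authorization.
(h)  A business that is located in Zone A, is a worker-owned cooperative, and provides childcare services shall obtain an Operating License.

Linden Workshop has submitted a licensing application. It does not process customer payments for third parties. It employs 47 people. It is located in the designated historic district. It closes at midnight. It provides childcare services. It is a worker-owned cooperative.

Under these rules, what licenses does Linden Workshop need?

Operating Permit

(a) closes midnight, at/before 1:00 AM; is located in the designated historic district; is a worker-owned cooperative → Daytime Authorization required.
(b) closes midnight, after 6:00 PM; employees 47 < 61 → Operating Permit required.
(c) provides childcare services; employees 47 ≥ 31 → General Business Registration not required.
(d) employees 47 < 93; closes midnight, at/before 2:00 AM → General Business Authorization not required.
(e) is a worker-owned cooperative (not: is a sole proprietorship) → Regulatory License not required.
(f) employees 47 < 114; closes midnight, at/before 2:00 AM → Regulatory Certificate not required.
(g) employees 47 ≤ 76 → exempt from Daytime Authorization.
(h) is located in the designated historic district (not: is located in Zone A); is a worker-owned cooperative; provides childcare services → Operating License not required.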